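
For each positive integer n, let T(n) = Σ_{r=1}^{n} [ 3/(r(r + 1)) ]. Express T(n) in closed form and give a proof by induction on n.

T(n) = 3n/(n + 1)

We claim T(n) = 3n/(n + 1) for all n ≥ 1.
Base step (n = 1): T(1) = 3/2, and the closed form gives 3/2. They agree.
Suppose the result is true for n = r, so T(r) = 3r/(r + 1).
Then T(r+1) = T(r) + (3/((r + 1)(r + 2))) = (3r/(r + 1)) + (3/((r + 1)(r + 2))).
Simplifying, T(r+1) = 3(r + 1)/(r + 2) = 3(r+1)/((r+1) + 1),
which is the closed form with n = r+1.
By induction, the statement is established for all n ≥ 1.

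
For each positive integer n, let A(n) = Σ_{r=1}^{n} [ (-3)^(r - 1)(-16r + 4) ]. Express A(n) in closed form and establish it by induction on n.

A(n) = 4(-3)^n·n

We claim A(n) = 4(-3)^n·n for all n ≥ 1.
Base step (n = 1): A(1) = -12, and the closed form gives -12. They agree.
Suppose the result is true for n = r, so A(r) = 4(-3)^r·r.
Then A(r+1) = A(r) + ((-3)^r(-16r - 12)) = (4(-3)^r·r) + ((-3)^r(-16r - 12)).
Simplifying, A(r+1) = (-3)^(r + 1)(4r + 4) = 4(-3)^(r+1)·(r+1),
which is the closed form with n = r+1.
Hence, by induction on n, the claim holds for every n ≥ 1.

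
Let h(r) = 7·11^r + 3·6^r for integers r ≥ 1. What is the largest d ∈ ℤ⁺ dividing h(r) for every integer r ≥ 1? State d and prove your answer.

d = 5

Computing the first values: h(1) = 95 and h(2) = 955; gcd(95, 955) = 5, so d ≤ 5.
We prove 5 | 7·11^r + 3·6^r for all r ≥ 1 by induction on r.
Base step (r = 1): h(1) = 95 = 5·(19), so 5 | h(1).
Inductive step: assume the claim holds for r = k, i.e. 5 | h(k). Then
h(k+1) − 11·h(k) = (7·11^(k+1) + 3·6^(k+1)) − 11·(7·11^k + 3·6^k) = (3)·6^k·(6 − 11) = (-15)·6^k. Since 5 | h(k) by the inductive hypothesis, 5 | 11·h(k); and 5 | -15 since -15 = 5·-3. Therefore 5 | h(k+1).
Hence, by induction on r, the claim holds for every r ≥ 1.
Therefore the largest such d is 5.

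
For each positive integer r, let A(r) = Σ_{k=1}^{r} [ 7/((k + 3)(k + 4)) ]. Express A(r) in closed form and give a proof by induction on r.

A(r) = 7r/(4(r + 4))

We claim A(r) = 7r/(4(r + 4)) for all r ≥ 1.
Base step (r = 1): A(1) = 7/20, and the closed form gives 7/20. They agree.
Inductive step: assume the claim holds for r = k, so A(k) = 7k/(4(k + 4)).
Then A(k+1) = A(k) + (7/((k + 4)(k + 5))) = (7k/(4(k + 4))) + (7/((k + 4)(k + 5))).
Simplifying, A(k+1) = 7(k + 1)/(4(k + 5)) = 7(k+1)/(4((k+1) + 4)),
which is the closed form with r = k+1.
This completes the induction.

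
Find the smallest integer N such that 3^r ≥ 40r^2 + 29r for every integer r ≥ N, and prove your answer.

N = 7

At r = 6: 729 < 1614, so the inequality fails and N ≥ 7. We prove 3^r ≥ 40r^2 + 29r for all r ≥ 7.
For the base case r = 7: 3^r = 2187 and 40r^2 + 29r = 2163, so 2187 ≥ 2163.
Inductive step: assume the claim holds for r = j, so 3^j ≥ 40j^2 + 29j.
Then 3^(j + 1) = 3·(3^j) ≥ 3·(40j^2 + 29j).
Also, for j ≥ 7 we have 3·(40j^2 + 29j) ≥ 40(j+1)^2 + 29(j+1), since 3·(40j^2 + 29j) − (40(j+1)^2 + 29(j+1)) = 80j^2 - 22j - 69, which is nonnegative for all j ≥ 7.
Combining, 3^(j + 1) ≥ 40(j+1)^2 + 29(j+1).
By the principle of mathematical induction, the result holds for all r ≥ 7.
Hence the smallest such N is 7.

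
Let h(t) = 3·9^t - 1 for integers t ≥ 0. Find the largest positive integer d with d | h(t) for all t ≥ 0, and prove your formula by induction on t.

Computing the first values: h(0) = 2 and h(1) = 26; gcd(2, 26) = 2, so d ≤ 2.
We prove 2 | 3·9^t - 1 for all t ≥ 0 by induction on t.
When t = 0: h(0) = 2 = 2·(1), so 2 | h(0).
For the inductive step, assume it holds for an arbitrary i ≥ 0, i.e. 2 | h(i). Then
h(i+1) = 3·9^(i+1) - 1 = 9·(3·9^i - 1) + 8 = 9·h(i) + 8. The first term is divisible by 2 by the inductive hypothesis, and 8 is divisible by 2. Hence 2 | h(i+1).
Hence, by induction on t, the claim holds for every t ≥ 0.
Therefore the largest such d is 2.

d = 2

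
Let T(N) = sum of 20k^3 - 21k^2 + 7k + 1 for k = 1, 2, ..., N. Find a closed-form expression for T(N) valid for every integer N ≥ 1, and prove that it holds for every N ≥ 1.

T(N) = N(5N^3 + 3N^2 - 2N + 1)

We claim T(N) = N(5N^3 + 3N^2 - 2N + 1) for all N ≥ 1.
When N = 1: T(1) = 7, and the closed form gives 7. They agree.
Inductive step: assume the claim holds for N = k, so T(k) = k(5k^3 + 3k^2 - 2k + 1).
Then T(k+1) = T(k) + (20k^3 + 39k^2 + 25k + 7) = (k(5k^3 + 3k^2 - 2k + 1)) + (20k^3 + 39k^2 + 25k + 7).
Simplifying, T(k+1) = (k + 1)(5k^3 + 18k^2 + 19k + 7) = (k+1)(5(k+1)^3 + 3(k+1)^2 - 2(k+1) + 1),
which is the closed form with N = k+1.
By induction, the statement is established for all N ≥ 1.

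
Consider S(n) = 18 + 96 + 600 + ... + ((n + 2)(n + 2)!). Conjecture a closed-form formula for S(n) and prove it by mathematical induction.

S(n) = (n + 3)! - 6

We claim S(n) = (n + 3)! - 6 for all n ≥ 1.
Base step (n = 1): S(1) = 18, and the closed form gives 18. They agree.
For the inductive step, assume it holds for an arbitrary i ≥ 1, so S(i) = (i + 3)! - 6.
Then S(i+1) = S(i) + ((i + 3)(i + 3)!) = ((i + 3)! - 6) + ((i + 3)(i + 3)!).
Simplifying, S(i+1) = ((i+1) + 3)! - 6,
which is the closed form with n = i+1.
By induction, the statement is established for all n ≥ 1.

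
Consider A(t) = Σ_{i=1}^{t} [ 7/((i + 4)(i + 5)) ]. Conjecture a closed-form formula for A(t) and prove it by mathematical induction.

A(t) = 7t/(5(t + 5))

We claim A(t) = 7t/(5(t + 5)) for all t ≥ 1.
Base step (t = 1): A(1) = 7/30, and the closed form gives 7/30. They agree.
For the inductive step, assume it holds for an arbitrary i ≥ 1, so A(i) = 7i/(5(i + 5)).
Then A(i+1) = A(i) + (7/((i + 5)(i + 6))) = (7i/(5(i + 5))) + (7/((i + 5)(i + 6))).
Simplifying, A(i+1) = 7(i + 1)/(5(i + 6)) = 7(i+1)/(5((i+1) + 5)),
which is the closed form with t = i+1.
This completes the induction.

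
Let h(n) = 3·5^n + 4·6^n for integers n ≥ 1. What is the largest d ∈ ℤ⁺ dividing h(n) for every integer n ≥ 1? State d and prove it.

Computing the first values: h(1) = 39 and h(2) = 219; gcd(39, 219) = 3, so d ≤ 3.
We prove 3 | 3·5^n + 4·6^n for all n ≥ 1 by induction on n.
Base step (n = 1): h(1) = 39 = 3·(13), so 3 | h(1).
Inductive step: suppose the statement holds for some i ≥ 1, i.e. 3 | h(i). Then
h(i+1) − 6·h(i) = (3·5^(i+1) + 4·6^(i+1)) − 6·(3·5^i + 4·6^i) = (3)·5^i·(5 − 6) = (-3)·5^i. Since 3 | h(i) by the inductive hypothesis, 3 | 6·h(i); and 3 | -3 since -3 = 3·-1. Therefore 3 | h(i+1).
This completes the induction.
Therefore the largest such d is 3.

d = 3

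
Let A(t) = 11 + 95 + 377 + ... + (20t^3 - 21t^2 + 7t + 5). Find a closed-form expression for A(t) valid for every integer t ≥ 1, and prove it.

We claim A(t) = t(5t^3 + 3t^2 - 2t + 5) for all t ≥ 1.
Base step (t = 1): A(1) = 11, and the closed form gives 11. They agree.
Inductive step: assume the claim holds for t = m, so A(m) = m(5m^3 + 3m^2 - 2m + 5).
Then A(m+1) = A(m) + (20m^3 + 39m^2 + 25m + 11) = (m(5m^3 + 3m^2 - 2m + 5)) + (20m^3 + 39m^2 + 25m + 11).
Simplifying, A(m+1) = (m + 1)(5m^3 + 18m^2 + 19m + 11) = (m+1)(5(m+1)^3 + 3(m+1)^2 - 2(m+1) + 5),
which is the closed form with t = m+1.
This completes the induction.

A(t) = t(5t^3 + 3t^2 - 2t + 5)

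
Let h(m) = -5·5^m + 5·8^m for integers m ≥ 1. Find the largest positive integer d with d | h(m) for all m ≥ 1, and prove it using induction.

d = 15

Computing the first values: h(1) = 15 and h(2) = 195; gcd(15, 195) = 15, so d ≤ 15.
We prove 15 | -5·5^m + 5·8^m for all m ≥ 1 by induction on m.
Base case (m = 1): h(1) = 15 = 15·(1), so 15 | h(1).
For the inductive step, assume it holds for an arbitrary j ≥ 1, i.e. 15 | h(j). Then
h(j+1) − 8·h(j) = (-5·5^(j+1) + 5·8^(j+1)) − 8·(-5·5^j + 5·8^j) = (-5)·5^j·(5 − 8) = (15)·5^j. Since 15 | h(j) by the inductive hypothesis, 15 | 8·h(j); and 15 | 15 since 15 = 15·1. Therefore 15 | h(j+1).
By induction, the statement is established for all m ≥ 1.
Therefore the largest such d is 15.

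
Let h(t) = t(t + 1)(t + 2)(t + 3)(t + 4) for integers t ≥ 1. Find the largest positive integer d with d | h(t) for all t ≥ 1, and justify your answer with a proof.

Computing the first values: h(1) = 120 and h(2) = 720; gcd(120, 720) = 120, so d ≤ 120.
We prove 120 | t(t + 1)(t + 2)(t + 3)(t + 4) for all t ≥ 1 by induction on t.
For the base case t = 1: h(1) = 120 = 120·(1), so 120 | h(1).
Inductive step: assume the claim holds for t = r, i.e. 120 | h(r). Then
h(r+1) − h(r) = (r+1)·(r+2)·(r+3)·(r+4)·(r+5) − r·(r+1)·(r+2)·(r+3)·(r+4) = (r+1)·(r+2)·(r+3)·(r+4)·[(r+5) − r] = 5·(r+1)·(r+2)·(r+3)·(r+4). The product of 4 consecutive integers is divisible by (4)! = 24, so h(r+1) − h(r) is divisible by 5·24 = 120. By the inductive hypothesis 120 | h(r), hence 120 | h(r+1).
By induction, the statement is established for all t ≥ 1.
Therefore the largest such d is 120.

d = 120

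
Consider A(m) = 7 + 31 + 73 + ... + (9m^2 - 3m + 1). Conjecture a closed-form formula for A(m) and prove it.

We claim A(m) = m(3m^2 + 3m + 1) for all m ≥ 1.
Base case (m = 1): A(1) = 7, and the closed form gives 7. They agree.
Inductive step: assume the claim holds for m = r, so A(r) = r(3r^2 + 3r + 1).
Then A(r+1) = A(r) + (9r^2 + 15r + 7) = (r(3r^2 + 3r + 1)) + (9r^2 + 15r + 7).
Simplifying, A(r+1) = (r + 1)(3r^2 + 9r + 7) = (r+1)(3(r+1)^2 + 3(r+1) + 1),
which is the closed form with m = r+1.
By the principle of mathematical induction, the result holds for all m ≥ 1.

A(m) = m(3m^2 + 3m + 1)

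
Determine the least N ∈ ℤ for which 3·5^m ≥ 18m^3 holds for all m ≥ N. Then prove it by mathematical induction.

N = 4

At m = 3: 375 < 486, so the inequality fails and N ≥ 4. We prove 3·5^m ≥ 18m^3 for all m ≥ 4.
When m = 4: 3·5^m = 1875 and 18m^3 = 1152, so 1875 ≥ 1152.
Inductive step: assume the claim holds for m = i, so 3·5^i ≥ 18i^3.
Then 3·5^(i + 1) = 5·(3·5^i) ≥ 5·(18i^3).
Also, for i ≥ 4 we have 5·(18i^3) ≥ 18(i+1)^3, since 5 ≥ (1 + 1/i)^3 for all i ≥ 4.
Combining, 3·5^(i + 1) ≥ 18(i+1)^3.
This completes the induction.
Hence the smallest such N is 4.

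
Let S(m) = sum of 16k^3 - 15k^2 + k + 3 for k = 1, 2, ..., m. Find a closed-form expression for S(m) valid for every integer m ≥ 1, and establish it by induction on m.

S(m) = m(4m^3 + 3m^2 - 3m + 1)

We claim S(m) = m(4m^3 + 3m^2 - 3m + 1) for all m ≥ 1.
When m = 1: S(1) = 5, and the closed form gives 5. They agree.
Suppose the result is true for m = k, so S(k) = k(4k^3 + 3k^2 - 3k + 1).
Then S(k+1) = S(k) + (16k^3 + 33k^2 + 19k + 5) = (k(4k^3 + 3k^2 - 3k + 1)) + (16k^3 + 33k^2 + 19k + 5).
Simplifying, S(k+1) = (k + 1)(4k^3 + 15k^2 + 15k + 5) = (k+1)(4(k+1)^3 + 3(k+1)^2 - 3(k+1) + 1),
which is the closed form with m = k+1.
By induction, the statement is established for all m ≥ 1.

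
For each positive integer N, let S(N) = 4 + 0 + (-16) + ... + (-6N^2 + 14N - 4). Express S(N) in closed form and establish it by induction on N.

S(N) = -2N(N^2 - 2N - 1)

We claim S(N) = -2N(N^2 - 2N - 1) for all N ≥ 1.
Base case (N = 1): S(1) = 4, and the closed form gives 4. They agree.
Inductive step: assume the claim holds for N = k, so S(k) = 2k(-k^2 + 2k + 1).
Then S(k+1) = S(k) + (-6k^2 + 2k + 4) = (2k(-k^2 + 2k + 1)) + (-6k^2 + 2k + 4).
Simplifying, S(k+1) = -2(k + 1)(k^2 - 2) = -2(k+1)((k+1)^2 - 2(k+1) - 1),
which is the closed form with N = k+1.
By the principle of mathematical induction, the result holds for all N ≥ 1.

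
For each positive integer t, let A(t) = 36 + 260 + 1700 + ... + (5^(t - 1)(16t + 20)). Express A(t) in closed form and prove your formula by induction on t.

A(t) = 4·5^t(t + 1) - 4

We claim A(t) = 4·5^t(t + 1) - 4 for all t ≥ 1.
When t = 1: A(1) = 36, and the closed form gives 36. They agree.
For the inductive step, assume it holds for an arbitrary j ≥ 1, so A(j) = 4·5^j(j + 1) - 4.
Then A(j+1) = A(j) + (5^j(16j + 36)) = (4·5^j(j + 1) - 4) + (5^j(16j + 36)).
Simplifying, A(j+1) = 20·5^j·j + 40·5^j - 4 = 4·5^(j+1)((j+1) + 1) - 4,
which is the closed form with t = j+1.
By induction, the statement is established for all t ≥ 1.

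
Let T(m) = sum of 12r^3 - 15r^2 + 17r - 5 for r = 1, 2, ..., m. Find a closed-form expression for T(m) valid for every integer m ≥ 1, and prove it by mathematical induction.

We claim T(m) = m(3m^3 + m^2 + 4m + 1) for all m ≥ 1.
Base step (m = 1): T(1) = 9, and the closed form gives 9. They agree.
Inductive step: suppose the statement holds for some r ≥ 1, so T(r) = r(3r^3 + r^2 + 4r + 1).
Then T(r+1) = T(r) + (12r^3 + 21r^2 + 23r + 9) = (r(3r^3 + r^2 + 4r + 1)) + (12r^3 + 21r^2 + 23r + 9).
Simplifying, T(r+1) = (r + 1)(3r^3 + 10r^2 + 15r + 9) = (r+1)(3(r+1)^3 + (r+1)^2 + 4(r+1) + 1),
which is the closed form with m = r+1.
By the principle of mathematical induction, the result holds for all m ≥ 1.

T(m) = m(3m^3 + m^2 + 4m + 1)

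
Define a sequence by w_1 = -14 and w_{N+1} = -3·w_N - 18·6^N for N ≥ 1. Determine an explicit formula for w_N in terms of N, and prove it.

w_N = -2(-3)^(N - 1) - 2·6^N

Computing the first terms: w_1 = -14, w_2 = -66, w_3 = -450. This suggests w_N = -2(-3)^(N - 1) - 2·6^N.
For the base case N = 1: the formula gives -14 = -14 = w_1.
For the inductive step, assume it holds for an arbitrary j ≥ 1, so w_j = -2(-3)^(j - 1) - 2·6^j.
Then w_{j+1} = -3·w_j - 18·6^j = -3·(-2(-3)^(j - 1) - 2·6^j) - 18·6^j = -2(-3)^j - 2·6^(j + 1) = -2(-3)^((j+1) - 1) - 2·6^(j+1),
which is the claimed formula at N = j+1.
By the principle of mathematical induction, the result holds for all N ≥ 1.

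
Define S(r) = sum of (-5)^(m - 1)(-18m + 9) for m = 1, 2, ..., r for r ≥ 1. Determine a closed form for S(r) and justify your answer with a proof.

S(r) = (-5)^r(3r - 1) + 1

We claim S(r) = (-5)^r(3r - 1) + 1 for all r ≥ 1.
Base step (r = 1): S(1) = -9, and the closed form gives -9. They agree.
For the inductive step, assume it holds for an arbitrary m ≥ 1, so S(m) = (-5)^m(3m - 1) + 1.
Then S(m+1) = S(m) + ((-5)^m(-18m - 9)) = ((-5)^m(3m - 1) + 1) + ((-5)^m(-18m - 9)).
Simplifying, S(m+1) = -15(-5)^m·m - 10(-5)^m + 1 = (-5)^(m+1)(3(m+1) - 1) + 1,
which is the closed form with r = m+1.
By induction, the statement is established for all r ≥ 1.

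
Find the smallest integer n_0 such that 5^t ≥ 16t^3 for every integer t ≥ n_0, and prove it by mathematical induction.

n_0 = 5

At t = 4: 625 < 1024, so the inequality fails and n_0 ≥ 5. We prove 5^t ≥ 16t^3 for all t ≥ 5.
Base case (t = 5): 5^t = 3125 and 16t^3 = 2000, so 3125 ≥ 2000.
Suppose the result is true for t = i, so 5^i ≥ 16i^3.
Then 5^(i + 1) = 5·(5^i) ≥ 5·(16i^3).
Also, for i ≥ 5 we have 5·(16i^3) ≥ 16(i+1)^3, since 5 ≥ (1 + 1/i)^3 for all i ≥ 5.
Combining, 5^(i + 1) ≥ 16(i+1)^3.
This completes the induction.
Hence the smallest such n_0 is 5.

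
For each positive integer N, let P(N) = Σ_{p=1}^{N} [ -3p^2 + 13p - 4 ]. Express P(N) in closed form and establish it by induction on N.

P(N) = -N(N^2 - 5N - 2)

We claim P(N) = -N(N^2 - 5N - 2) for all N ≥ 1.
When N = 1: P(1) = 6, and the closed form gives 6. They agree.
Inductive step: suppose the statement holds for some p ≥ 1, so P(p) = p(-p^2 + 5p + 2).
Then P(p+1) = P(p) + (-3p^2 + 7p + 6) = (p(-p^2 + 5p + 2)) + (-3p^2 + 7p + 6).
Simplifying, P(p+1) = -(p + 1)(p^2 - 3p - 6) = -(p+1)((p+1)^2 - 5(p+1) - 2),
which is the closed form with N = p+1.
This completes the induction.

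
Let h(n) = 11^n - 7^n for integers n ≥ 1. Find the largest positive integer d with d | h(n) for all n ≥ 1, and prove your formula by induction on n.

d = 4

Computing the first values: h(1) = 4 and h(2) = 72; gcd(4, 72) = 4, so d ≤ 4.
We prove 4 | 11^n - 7^n for all n ≥ 1 by induction on n.
Base step (n = 1): h(1) = 4 = 4·(1), so 4 | h(1).
Inductive step: suppose the statement holds for some p ≥ 1, i.e. 4 | h(p). Then
11^{p+1} − 7^{p+1} = 11·11^p − 7·7^p = 11·(11^p − 7^p) + (4)·7^p. The first term is divisible by 4 by the inductive hypothesis, and the second term (4)·7^p is divisible by 4 since 4 | 4. Hence 4 | h(p+1).
This completes the induction.
Therefore the largest such d is 4.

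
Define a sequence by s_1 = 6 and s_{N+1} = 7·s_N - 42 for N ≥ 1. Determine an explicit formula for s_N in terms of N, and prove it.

s_N = -7^(N - 1) + 7

Computing the first terms: s_1 = 6, s_2 = 0, s_3 = -42. This suggests s_N = -7^(N - 1) + 7.
For the base case N = 1: the formula gives 6 = 6 = s_1.
Inductive step: assume the claim holds for N = i, so s_i = -7^(i - 1) + 7.
Then s_{i+1} = 7·s_i - 42 = 7·(-7^(i - 1) + 7) - 42 = -7^i + 7 = -7^((i+1) - 1) + 7,
which is the claimed formula at N = i+1.
Hence, by induction on N, the claim holds for every N ≥ 1.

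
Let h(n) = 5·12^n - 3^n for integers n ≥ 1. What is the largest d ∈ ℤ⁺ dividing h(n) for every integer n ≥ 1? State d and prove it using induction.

d = 3

Computing the first values: h(1) = 57 and h(2) = 711; gcd(57, 711) = 3, so d ≤ 3.
We prove 3 | 5·12^n - 3^n for all n ≥ 1 by induction on n.
When n = 1: h(1) = 57 = 3·(19), so 3 | h(1).
Inductive step: suppose the statement holds for some m ≥ 1, i.e. 3 | h(m). Then
h(m+1) − 12·h(m) = (5·12^(m+1) - 3^(m+1)) − 12·(5·12^m - 3^m) = (-1)·3^m·(3 − 12) = (9)·3^m. Since 3 | h(m) by the inductive hypothesis, 3 | 12·h(m); and 3 | 9 since 9 = 3·3. Therefore 3 | h(m+1).
By induction, the statement is established for all n ≥ 1.
Therefore the largest such d is 3.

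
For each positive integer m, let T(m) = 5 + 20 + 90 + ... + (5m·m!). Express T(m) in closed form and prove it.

We claim T(m) = 5(m + 1)! - 5 for all m ≥ 1.
Base case (m = 1): T(1) = 5, and the closed form gives 5. They agree.
Inductive step: suppose the statement holds for some k ≥ 1, so T(k) = 5(k + 1)! - 5.
Then T(k+1) = T(k) + (5(k + 1)(k + 1)!) = (5(k + 1)! - 5) + (5(k + 1)(k + 1)!).
Simplifying, T(k+1) = 5((k+1) + 1)! - 5,
which is the closed form with m = k+1.
Hence, by induction on m, the claim holds for every m ≥ 1.

T(m) = 5(m + 1)! - 5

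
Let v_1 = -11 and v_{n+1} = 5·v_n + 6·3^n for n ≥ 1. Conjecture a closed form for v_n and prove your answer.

Computing the first terms: v_1 = -11, v_2 = -37, v_3 = -131. This suggests v_n = -3^(n + 1) - 2·5^(n - 1).
Base step (n = 1): the formula gives -11 = -11 = v_1.
For the inductive step, assume it holds for an arbitrary j ≥ 1, so v_j = -3^(j + 1) - 2·5^(j - 1).
Then v_{j+1} = 5·v_j + 6·3^j = 5·(-3^(j + 1) - 2·5^(j - 1)) + 6·3^j = -3^(j + 2) - 2·5^j = -3^((j+1) + 1) - 2·5^((j+1) - 1),
which is the claimed formula at n = j+1.
This completes the induction.

v_n = -3^(n + 1) - 2·5^(n - 1)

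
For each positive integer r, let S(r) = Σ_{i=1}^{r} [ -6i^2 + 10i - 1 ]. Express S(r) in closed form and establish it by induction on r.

We claim S(r) = -r(2r^2 - 2r - 3) for all r ≥ 1.
For the base case r = 1: S(1) = 3, and the closed form gives 3. They agree.
Inductive step: assume the claim holds for r = i, so S(i) = i(-2i^2 + 2i + 3).
Then S(i+1) = S(i) + (-6i^2 - 2i + 3) = (i(-2i^2 + 2i + 3)) + (-6i^2 - 2i + 3).
Simplifying, S(i+1) = -(i + 1)(2i^2 + 2i - 3) = -(i+1)(2(i+1)^2 - 2(i+1) - 3),
which is the closed form with r = i+1.
By the principle of mathematical induction, the result holds for all r ≥ 1.

S(r) = -r(2r^2 - 2r - 3)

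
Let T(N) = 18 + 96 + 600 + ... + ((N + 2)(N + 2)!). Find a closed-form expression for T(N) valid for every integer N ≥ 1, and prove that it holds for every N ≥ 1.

T(N) = (N + 3)! - 6

We claim T(N) = (N + 3)! - 6 for all N ≥ 1.
Base step (N = 1): T(1) = 18, and the closed form gives 18. They agree.
Inductive step: suppose the statement holds for some p ≥ 1, so T(p) = (p + 3)! - 6.
Then T(p+1) = T(p) + ((p + 3)(p + 3)!) = ((p + 3)! - 6) + ((p + 3)(p + 3)!).
Simplifying, T(p+1) = ((p+1) + 3)! - 6,
which is the closed form with N = p+1.
Hence, by induction on N, the claim holds for every N ≥ 1.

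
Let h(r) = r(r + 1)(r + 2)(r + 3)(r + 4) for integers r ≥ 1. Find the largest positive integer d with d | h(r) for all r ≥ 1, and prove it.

Computing the first values: h(1) = 120 and h(2) = 720; gcd(120, 720) = 120, so d ≤ 120.
We prove 120 | r(r + 1)(r + 2)(r + 3)(r + 4) for all r ≥ 1 by induction on r.
When r = 1: h(1) = 120 = 120·(1), so 120 | h(1).
Suppose the result is true for r = i, i.e. 120 | h(i). Then
h(i+1) − h(i) = (i+1)·(i+2)·(i+3)·(i+4)·(i+5) − i·(i+1)·(i+2)·(i+3)·(i+4) = (i+1)·(i+2)·(i+3)·(i+4)·[(i+5) − i] = 5·(i+1)·(i+2)·(i+3)·(i+4). The product of 4 consecutive integers is divisible by (4)! = 24, so h(i+1) − h(i) is divisible by 5·24 = 120. By the inductive hypothesis 120 | h(i), hence 120 | h(i+1).
By the principle of mathematical induction, the result holds for all r ≥ 1.
Therefore the largest such d is 120.

d = 120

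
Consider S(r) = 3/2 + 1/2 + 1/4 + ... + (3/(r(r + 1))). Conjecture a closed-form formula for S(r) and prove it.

We claim S(r) = 3r/(r + 1) for all r ≥ 1.
Base step (r = 1): S(1) = 3/2, and the closed form gives 3/2. They agree.
Suppose the result is true for r = k, so S(k) = 3k/(k + 1).
Then S(k+1) = S(k) + (3/((k + 1)(k + 2))) = (3k/(k + 1)) + (3/((k + 1)(k + 2))).
Simplifying, S(k+1) = 3(k + 1)/(k + 2) = 3(k+1)/((k+1) + 1),
which is the closed form with r = k+1.
This completes the induction.

S(r) = 3r/(r + 1)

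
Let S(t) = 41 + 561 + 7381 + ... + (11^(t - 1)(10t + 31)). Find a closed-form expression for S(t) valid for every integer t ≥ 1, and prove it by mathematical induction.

We claim S(t) = 11^t(t + 3) - 3 for all t ≥ 1.
When t = 1: S(1) = 41, and the closed form gives 41. They agree.
Inductive step: suppose the statement holds for some j ≥ 1, so S(j) = 11^j(j + 3) - 3.
Then S(j+1) = S(j) + (11^j(10j + 41)) = (11^j(j + 3) - 3) + (11^j(10j + 41)).
Simplifying, S(j+1) = 11·11^j·j + 44·11^j - 3 = 11^(j+1)((j+1) + 3) - 3,
which is the closed form with t = j+1.
This completes the induction.

S(t) = 11^t(t + 3) - 3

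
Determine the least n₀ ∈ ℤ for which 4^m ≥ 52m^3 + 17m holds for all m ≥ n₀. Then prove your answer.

n₀ = 8

At m = 7: 16384 < 17955, so the inequality fails and n₀ ≥ 8. We prove 4^m ≥ 52m^3 + 17m for all m ≥ 8.
When m = 8: 4^m = 65536 and 52m^3 + 17m = 26760, so 65536 ≥ 26760.
Suppose the result is true for m = r, so 4^r ≥ 52r^3 + 17r.
Then 4^(r + 1) = 4·(4^r) ≥ 4·(52r^3 + 17r).
Also, for r ≥ 8 we have 4·(52r^3 + 17r) ≥ 52(r+1)^3 + 17(r+1), since 4·(52r^3 + 17r) − (52(r+1)^3 + 17(r+1)) = 156r^3 - 156r^2 - 105r - 69, which is nonnegative for all r ≥ 8.
Combining, 4^(r + 1) ≥ 52(r+1)^3 + 17(r+1).
Hence, by induction on m, the claim holds for every m ≥ 8.
Hence the smallest such n₀ is 8.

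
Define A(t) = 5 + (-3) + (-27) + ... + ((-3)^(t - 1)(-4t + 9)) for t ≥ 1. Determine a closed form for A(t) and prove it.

We claim A(t) = (-3)^t(t - 2) + 2 for all t ≥ 1.
For the base case t = 1: A(1) = 5, and the closed form gives 5. They agree.
For the inductive step, assume it holds for an arbitrary r ≥ 1, so A(r) = (-3)^r(r - 2) + 2.
Then A(r+1) = A(r) + ((-3)^r(-4r + 5)) = ((-3)^r(r - 2) + 2) + ((-3)^r(-4r + 5)).
Simplifying, A(r+1) = (-3)^(r + 1)r - (-3)^(r + 1) + 2 = (-3)^(r+1)((r+1) - 2) + 2,
which is the closed form with t = r+1.
By the principle of mathematical induction, the result holds for all t ≥ 1.

A(t) = (-3)^t(t - 2) + 2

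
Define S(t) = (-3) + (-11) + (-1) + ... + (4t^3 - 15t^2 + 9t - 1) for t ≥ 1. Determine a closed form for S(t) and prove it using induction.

We claim S(t) = t(t^3 - 3t^2 - 2t + 1) for all t ≥ 1.
Base case (t = 1): S(1) = -3, and the closed form gives -3. They agree.
Inductive step: assume the claim holds for t = p, so S(p) = p(p^3 - 3p^2 - 2p + 1).
Then S(p+1) = S(p) + (4p^3 - 3p^2 - 9p - 3) = (p(p^3 - 3p^2 - 2p + 1)) + (4p^3 - 3p^2 - 9p - 3).
Simplifying, S(p+1) = (p + 1)(p^3 - 5p - 3) = (p+1)((p+1)^3 - 3(p+1)^2 - 2(p+1) + 1),
which is the closed form with t = p+1.
By the principle of mathematical induction, the result holds for all t ≥ 1.

S(t) = t(t^3 - 3t^2 - 2t + 1)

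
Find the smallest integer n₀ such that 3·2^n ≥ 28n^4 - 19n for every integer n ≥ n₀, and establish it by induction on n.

n₀ = 21

At n = 20: 3145728 < 4479620, so the inequality fails and n₀ ≥ 21. We prove 3·2^n ≥ 28n^4 - 19n for all n ≥ 21.
Base step (n = 21): 3·2^n = 6291456 and 28n^4 - 19n = 5445069, so 6291456 ≥ 5445069.
Suppose the result is true for n = m, so 3·2^m ≥ 28m^4 - 19m.
Then 3·2^(m + 1) = 2·(3·2^m) ≥ 2·(28m^4 - 19m).
Also, for m ≥ 21 we have 2·(28m^4 - 19m) ≥ 28(m+1)^4 - 19(m+1), since 2·(28m^4 - 19m) − (28(m+1)^4 - 19(m+1)) = 28m^4 - 112m^3 - 168m^2 - 131m - 9, which is nonnegative for all m ≥ 21.
Combining, 3·2^(m + 1) ≥ 28(m+1)^4 - 19(m+1).
Hence, by induction on n, the claim holds for every n ≥ 21.
Hence the smallest such n₀ is 21.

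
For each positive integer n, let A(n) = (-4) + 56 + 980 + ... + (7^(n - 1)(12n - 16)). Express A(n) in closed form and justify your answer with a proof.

We claim A(n) = 7^n(2n - 3) + 3 for all n ≥ 1.
When n = 1: A(1) = -4, and the closed form gives -4. They agree.
Suppose the result is true for n = i, so A(i) = 7^i(2i - 3) + 3.
Then A(i+1) = A(i) + (7^i(12i - 4)) = (7^i(2i - 3) + 3) + (7^i(12i - 4)).
Simplifying, A(i+1) = 14·7^i·i - 7·7^i + 3 = 7^(i+1)(2(i+1) - 3) + 3,
which is the closed form with n = i+1.
Hence, by induction on n, the claim holds for every n ≥ 1.

A(n) = 7^n(2n - 3) + 3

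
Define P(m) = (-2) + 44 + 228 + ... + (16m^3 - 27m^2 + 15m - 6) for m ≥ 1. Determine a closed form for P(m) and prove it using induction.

We claim P(m) = m(4m^3 - m^2 - 2m - 3) for all m ≥ 1.
Base step (m = 1): P(1) = -2, and the closed form gives -2. They agree.
Inductive step: suppose the statement holds for some j ≥ 1, so P(j) = j(4j^3 - j^2 - 2j - 3).
Then P(j+1) = P(j) + (16j^3 + 21j^2 + 9j - 2) = (j(4j^3 - j^2 - 2j - 3)) + (16j^3 + 21j^2 + 9j - 2).
Simplifying, P(j+1) = (j + 1)(4j^3 + 11j^2 + 8j - 2) = (j+1)(4(j+1)^3 - (j+1)^2 - 2(j+1) - 3),
which is the closed form with m = j+1.
This completes the induction.

P(m) = m(4m^3 - m^2 - 2m - 3)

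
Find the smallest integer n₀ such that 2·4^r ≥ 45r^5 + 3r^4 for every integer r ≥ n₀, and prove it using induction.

n₀ = 11

At r = 10: 2097152 < 4530000, so the inequality fails and n₀ ≥ 11. We prove 2·4^r ≥ 45r^5 + 3r^4 for all r ≥ 11.
Base case (r = 11): 2·4^r = 8388608 and 45r^5 + 3r^4 = 7291218, so 8388608 ≥ 7291218.
Inductive step: assume the claim holds for r = j, so 2·4^j ≥ 45j^5 + 3j^4.
Then 2·4^(j + 1) = 4·(2·4^j) ≥ 4·(45j^5 + 3j^4).
Also, for j ≥ 11 we have 4·(45j^5 + 3j^4) ≥ 45(j+1)^5 + 3(j+1)^4, since 4·(45j^5 + 3j^4) − (45(j+1)^5 + 3(j+1)^4) = 135j^5 - 216j^4 - 462j^3 - 468j^2 - 237j - 48, which is nonnegative for all j ≥ 11.
Combining, 2·4^(j + 1) ≥ 45(j+1)^5 + 3(j+1)^4.
Hence, by induction on r, the claim holds for every r ≥ 11.
Hence the smallest such n₀ is 11.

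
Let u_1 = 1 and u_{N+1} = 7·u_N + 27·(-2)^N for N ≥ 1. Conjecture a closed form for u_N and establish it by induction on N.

u_N = -3(-2)^N - 5·7^(N - 1)

Computing the first terms: u_1 = 1, u_2 = -47, u_3 = -221. This suggests u_N = -3(-2)^N - 5·7^(N - 1).
Base step (N = 1): the formula gives 1 = 1 = u_1.
For the inductive step, assume it holds for an arbitrary k ≥ 1, so u_k = -3(-2)^k - 5·7^(k - 1).
Then u_{k+1} = 7·u_k + 27·(-2)^k = 7·(-3(-2)^k - 5·7^(k - 1)) + 27·(-2)^k = -3(-2)^(k + 1) - 5·7^k = -3(-2)^(k+1) - 5·7^((k+1) - 1),
which is the claimed formula at N = k+1.
This completes the induction.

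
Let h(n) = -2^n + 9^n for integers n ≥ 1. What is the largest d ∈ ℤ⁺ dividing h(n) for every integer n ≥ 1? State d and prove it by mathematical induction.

d = 7

Computing the first values: h(1) = 7 and h(2) = 77; gcd(7, 77) = 7, so d ≤ 7.
We prove 7 | -2^n + 9^n for all n ≥ 1 by induction on n.
When n = 1: h(1) = 7 = 7·(1), so 7 | h(1).
Inductive step: suppose the statement holds for some k ≥ 1, i.e. 7 | h(k). Then
9^{k+1} − 2^{k+1} = 9·9^k − 2·2^k = 9·(9^k − 2^k) + (7)·2^k. The first term is divisible by 7 by the inductive hypothesis, and the second term (7)·2^k is divisible by 7 since 7 | 7. Hence 7 | h(k+1).
By induction, the statement is established for all n ≥ 1.
Therefore the largest such d is 7.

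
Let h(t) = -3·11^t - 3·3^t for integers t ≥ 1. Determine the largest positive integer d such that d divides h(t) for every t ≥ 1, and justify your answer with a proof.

Computing the first values: h(1) = -42 and h(2) = -390; gcd(-42, -390) = 6, so d ≤ 6.
We prove 6 | -3·11^t - 3·3^t for all t ≥ 1 by induction on t.
Base case (t = 1): h(1) = -42 = 6·(-7), so 6 | h(1).
Inductive step: assume the claim holds for t = r, i.e. 6 | h(r). Then
h(r+1) − 11·h(r) = (-3·11^(r+1) - 3·3^(r+1)) − 11·(-3·11^r - 3·3^r) = (-3)·3^r·(3 − 11) = (24)·3^r. Since 6 | h(r) by the inductive hypothesis, 6 | 11·h(r); and 6 | 24 since 24 = 6·4. Therefore 6 | h(r+1).
By the principle of mathematical induction, the result holds for all t ≥ 1.
Therefore the largest such d is 6.

d = 6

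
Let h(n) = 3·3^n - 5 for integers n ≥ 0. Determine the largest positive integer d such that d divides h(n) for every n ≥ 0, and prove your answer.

Computing the first values: h(0) = -2 and h(1) = 4; gcd(-2, 4) = 2, so d ≤ 2.
We prove 2 | 3·3^n - 5 for all n ≥ 0 by induction on n.
Base step (n = 0): h(0) = -2 = 2·(-1), so 2 | h(0).
Inductive step: suppose the statement holds for some r ≥ 0, i.e. 2 | h(r). Then
h(r+1) = 3·3^(r+1) - 5 = 3·(3·3^r - 5) + 10 = 3·h(r) + 10. The first term is divisible by 2 by the inductive hypothesis, and 10 is divisible by 2. Hence 2 | h(r+1).
This completes the induction.
Therefore the largest such d is 2.

d = 2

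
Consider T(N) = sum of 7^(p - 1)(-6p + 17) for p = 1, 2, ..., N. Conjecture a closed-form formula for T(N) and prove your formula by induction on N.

T(N) = 7^N(-N + 3) - 3

We claim T(N) = 7^N(-N + 3) - 3 for all N ≥ 1.
Base step (N = 1): T(1) = 11, and the closed form gives 11. They agree.
Suppose the result is true for N = p, so T(p) = 7^p(-p + 3) - 3.
Then T(p+1) = T(p) + (7^p(-6p + 11)) = (7^p(-p + 3) - 3) + (7^p(-6p + 11)).
Simplifying, T(p+1) = -7·7^p·p + 14·7^p - 3 = 7^(p+1)(-(p+1) + 3) - 3,
which is the closed form with N = p+1.
This completes the induction.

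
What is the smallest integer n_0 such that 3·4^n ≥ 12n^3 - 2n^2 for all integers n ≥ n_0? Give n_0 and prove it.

At n = 3: 192 < 306, so the inequality fails and n_0 ≥ 4. We prove 3·4^n ≥ 12n^3 - 2n^2 for all n ≥ 4.
For the base case n = 4: 3·4^n = 768 and 12n^3 - 2n^2 = 736, so 768 ≥ 736.
Inductive step: assume the claim holds for n = j, so 3·4^j ≥ 12j^3 - 2j^2.
Then 3·4^(j + 1) = 4·(3·4^j) ≥ 4·(12j^3 - 2j^2).
Also, for j ≥ 4 we have 4·(12j^3 - 2j^2) ≥ 12(j+1)^3 - 2(j+1)^2, since 4·(12j^3 - 2j^2) − (12(j+1)^3 - 2(j+1)^2) = 36j^3 - 42j^2 - 32j - 10, which is nonnegative for all j ≥ 4.
Combining, 3·4^(j + 1) ≥ 12(j+1)^3 - 2(j+1)^2.
This completes the induction.
Hence the smallest such n_0 is 4.

n_0 = 4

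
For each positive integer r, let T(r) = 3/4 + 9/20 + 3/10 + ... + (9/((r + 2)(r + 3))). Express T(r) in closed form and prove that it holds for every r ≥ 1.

We claim T(r) = 3r/(r + 3) for all r ≥ 1.
Base step (r = 1): T(1) = 3/4, and the closed form gives 3/4. They agree.
For the inductive step, assume it holds for an arbitrary m ≥ 1, so T(m) = 3m/(m + 3).
Then T(m+1) = T(m) + (9/((m + 3)(m + 4))) = (3m/(m + 3)) + (9/((m + 3)(m + 4))).
Simplifying, T(m+1) = 3(m + 1)/(m + 4) = 3(m+1)/((m+1) + 3),
which is the closed form with r = m+1.
Hence, by induction on r, the claim holds for every r ≥ 1.

T(r) = 3r/(r + 3)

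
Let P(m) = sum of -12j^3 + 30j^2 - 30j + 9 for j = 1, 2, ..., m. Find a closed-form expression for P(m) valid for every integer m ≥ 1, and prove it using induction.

P(m) = -m(3m^3 - 4m^2 + 3m + 1)

We claim P(m) = -m(3m^3 - 4m^2 + 3m + 1) for all m ≥ 1.
For the base case m = 1: P(1) = -3, and the closed form gives -3. They agree.
For the inductive step, assume it holds for an arbitrary j ≥ 1, so P(j) = j(-3j^3 + 4j^2 - 3j - 1).
Then P(j+1) = P(j) + (-12j^3 - 6j^2 - 6j - 3) = (j(-3j^3 + 4j^2 - 3j - 1)) + (-12j^3 - 6j^2 - 6j - 3).
Simplifying, P(j+1) = -(j + 1)(3j^3 + 5j^2 + 4j + 3) = -(j+1)(3(j+1)^3 - 4(j+1)^2 + 3(j+1) + 1),
which is the closed form with m = j+1.
By the principle of mathematical induction, the result holds for all m ≥ 1.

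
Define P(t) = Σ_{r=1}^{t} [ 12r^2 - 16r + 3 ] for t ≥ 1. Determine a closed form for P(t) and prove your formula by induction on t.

P(t) = t(4t^2 - 2t - 3)

We claim P(t) = t(4t^2 - 2t - 3) for all t ≥ 1.
For the base case t = 1: P(1) = -1, and the closed form gives -1. They agree.
For the inductive step, assume it holds for an arbitrary r ≥ 1, so P(r) = r(4r^2 - 2r - 3).
Then P(r+1) = P(r) + (12r^2 + 8r - 1) = (r(4r^2 - 2r - 3)) + (12r^2 + 8r - 1).
Simplifying, P(r+1) = (r + 1)(4r^2 + 6r - 1) = (r+1)(4(r+1)^2 - 2(r+1) - 3),
which is the closed form with t = r+1.
Hence, by induction on t, the claim holds for every t ≥ 1.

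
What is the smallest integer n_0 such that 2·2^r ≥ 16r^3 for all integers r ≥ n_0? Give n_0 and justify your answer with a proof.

n_0 = 15

At r = 14: 32768 < 43904, so the inequality fails and n_0 ≥ 15. We prove 2·2^r ≥ 16r^3 for all r ≥ 15.
Base step (r = 15): 2·2^r = 65536 and 16r^3 = 54000, so 65536 ≥ 54000.
Inductive step: suppose the statement holds for some i ≥ 15, so 2·2^i ≥ 16i^3.
Then 2·2^(i + 1) = 2·(2·2^i) ≥ 2·(16i^3).
Also, for i ≥ 15 we have 2·(16i^3) ≥ 16(i+1)^3, since 2 ≥ (1 + 1/i)^3 for all i ≥ 15.
Combining, 2·2^(i + 1) ≥ 16(i+1)^3.
By induction, the statement is established for all r ≥ 15.
Hence the smallest such n_0 is 15.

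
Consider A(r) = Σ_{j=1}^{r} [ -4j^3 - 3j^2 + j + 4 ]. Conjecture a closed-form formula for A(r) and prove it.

We claim A(r) = -r(r^3 + 3r^2 + 2r - 4) for all r ≥ 1.
For the base case r = 1: A(1) = -2, and the closed form gives -2. They agree.
Inductive step: suppose the statement holds for some j ≥ 1, so A(j) = j(-j^3 - 3j^2 - 2j + 4).
Then A(j+1) = A(j) + (j - 4(j + 1)^3 - 3(j + 1)^2 + 5) = (j(-j^3 - 3j^2 - 2j + 4)) + (j - 4(j + 1)^3 - 3(j + 1)^2 + 5).
Simplifying, A(j+1) = -(j + 1)(j^3 + 6j^2 + 11j + 2) = -(j+1)((j+1)^3 + 3(j+1)^2 + 2(j+1) - 4),
which is the closed form with r = j+1.
By induction, the statement is established for all r ≥ 1.

A(r) = -r(r^3 + 3r^2 + 2r - 4)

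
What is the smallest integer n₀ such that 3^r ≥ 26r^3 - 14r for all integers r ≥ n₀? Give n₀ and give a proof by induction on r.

n₀ = 9

At r = 8: 6561 < 13200, so the inequality fails and n₀ ≥ 9. We prove 3^r ≥ 26r^3 - 14r for all r ≥ 9.
For the base case r = 9: 3^r = 19683 and 26r^3 - 14r = 18828, so 19683 ≥ 18828.
For the inductive step, assume it holds for an arbitrary j ≥ 9, so 3^j ≥ 26j^3 - 14j.
Then 3^(j + 1) = 3·(3^j) ≥ 3·(26j^3 - 14j).
Also, for j ≥ 9 we have 3·(26j^3 - 14j) ≥ 26(j+1)^3 - 14(j+1), since 3·(26j^3 - 14j) − (26(j+1)^3 - 14(j+1)) = 52j^3 - 78j^2 - 106j - 12, which is nonnegative for all j ≥ 9.
Combining, 3^(j + 1) ≥ 26(j+1)^3 - 14(j+1).
By induction, the statement is established for all r ≥ 9.
Hence the smallest such n₀ is 9.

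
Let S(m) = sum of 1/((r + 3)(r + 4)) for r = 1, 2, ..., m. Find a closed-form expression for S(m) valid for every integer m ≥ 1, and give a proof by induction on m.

S(m) = m/(4(m + 4))

We claim S(m) = m/(4(m + 4)) for all m ≥ 1.
When m = 1: S(1) = 1/20, and the closed form gives 1/20. They agree.
Suppose the result is true for m = r, so S(r) = r/(4(r + 4)).
Then S(r+1) = S(r) + (1/((r + 4)(r + 5))) = (r/(4(r + 4))) + (1/((r + 4)(r + 5))).
Simplifying, S(r+1) = (r + 1)/(4(r + 5)) = (r+1)/(4((r+1) + 4)),
which is the closed form with m = r+1.
By the principle of mathematical induction, the result holds for all m ≥ 1.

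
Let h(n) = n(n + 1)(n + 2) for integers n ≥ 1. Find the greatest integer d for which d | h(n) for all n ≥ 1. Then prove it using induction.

Computing the first values: h(1) = 6 and h(2) = 24; gcd(6, 24) = 6, so d ≤ 6.
We prove 6 | n(n + 1)(n + 2) for all n ≥ 1 by induction on n.
Base step (n = 1): h(1) = 6 = 6·(1), so 6 | h(1).
For the inductive step, assume it holds for an arbitrary p ≥ 1, i.e. 6 | h(p). Then
h(p+1) − h(p) = (p+1)·(p+2)·(p+3) − p·(p+1)·(p+2) = (p+1)·(p+2)·[(p+3) − p] = 3·(p+1)·(p+2). The product of 2 consecutive integers is divisible by (2)! = 2, so h(p+1) − h(p) is divisible by 3·2 = 6. By the inductive hypothesis 6 | h(p), hence 6 | h(p+1).
By the principle of mathematical induction, the result holds for all n ≥ 1.
Therefore the largest such d is 6.

d = 6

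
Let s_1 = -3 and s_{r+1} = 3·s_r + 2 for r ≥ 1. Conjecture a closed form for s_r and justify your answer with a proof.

s_r = -2·3^(r - 1) - 1

Computing the first terms: s_1 = -3, s_2 = -7, s_3 = -19. This suggests s_r = -2·3^(r - 1) - 1.
For the base case r = 1: the formula gives -3 = -3 = s_1.
Inductive step: assume the claim holds for r = j, so s_j = -2·3^(j - 1) - 1.
Then s_{j+1} = 3·s_j + 2 = 3·(-2·3^(j - 1) - 1) + 2 = -2·3^j - 1 = -2·3^((j+1) - 1) - 1,
which is the claimed formula at r = j+1.
Hence, by induction on r, the claim holds for every r ≥ 1.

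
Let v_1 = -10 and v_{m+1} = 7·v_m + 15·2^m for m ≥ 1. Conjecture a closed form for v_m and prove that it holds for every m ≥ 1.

Computing the first terms: v_1 = -10, v_2 = -40, v_3 = -220. This suggests v_m = -3·2^m - 4·7^(m - 1).
For the base case m = 1: the formula gives -10 = -10 = v_1.
Suppose the result is true for m = p, so v_p = -3·2^p - 4·7^(p - 1).
Then v_{p+1} = 7·v_p + 15·2^p = 7·(-3·2^p - 4·7^(p - 1)) + 15·2^p = -3·2^(p + 1) - 4·7^p = -3·2^(p+1) - 4·7^((p+1) - 1),
which is the claimed formula at m = p+1.
Hence, by induction on m, the claim holds for every m ≥ 1.

v_m = -3·2^m - 4·7^(m - 1)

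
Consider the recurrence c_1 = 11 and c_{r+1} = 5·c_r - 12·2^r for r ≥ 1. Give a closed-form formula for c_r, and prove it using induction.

c_r = 2^(r + 2) + 3·5^(r - 1)

Computing the first terms: c_1 = 11, c_2 = 31, c_3 = 107. This suggests c_r = 2^(r + 2) + 3·5^(r - 1).
When r = 1: the formula gives 11 = 11 = c_1.
Suppose the result is true for r = p, so c_p = 2^(p + 2) + 3·5^(p - 1).
Then c_{p+1} = 5·c_p - 12·2^p = 5·(2^(p + 2) + 3·5^(p - 1)) - 12·2^p = 2^(p + 3) + 3·5^p = 2^((p+1) + 2) + 3·5^((p+1) - 1),
which is the claimed formula at r = p+1.
By the principle of mathematical induction, the result holds for all r ≥ 1.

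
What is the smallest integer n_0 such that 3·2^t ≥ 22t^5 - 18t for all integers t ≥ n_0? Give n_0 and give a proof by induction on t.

At t = 26: 201326592 < 261389804, so the inequality fails and n_0 ≥ 27. We prove 3·2^t ≥ 22t^5 - 18t for all t ≥ 27.
Base case (t = 27): 3·2^t = 402653184 and 22t^5 - 18t = 315675468, so 402653184 ≥ 315675468.
Inductive step: suppose the statement holds for some k ≥ 27, so 3·2^k ≥ 22k^5 - 18k.
Then 3·2^(k + 1) = 2·(3·2^k) ≥ 2·(22k^5 - 18k).
Also, for k ≥ 27 we have 2·(22k^5 - 18k) ≥ 22(k+1)^5 - 18(k+1), since 2·(22k^5 - 18k) − (22(k+1)^5 - 18(k+1)) = 22k^5 - 110k^4 - 220k^3 - 220k^2 - 128k - 4, which is nonnegative for all k ≥ 27.
Combining, 3·2^(k + 1) ≥ 22(k+1)^5 - 18(k+1).
Hence, by induction on t, the claim holds for every t ≥ 27.
Hence the smallest such n_0 is 27.

n_0 = 27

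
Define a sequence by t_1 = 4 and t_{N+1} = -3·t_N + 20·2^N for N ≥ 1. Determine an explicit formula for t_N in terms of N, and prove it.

Computing the first terms: t_1 = 4, t_2 = 28, t_3 = -4. This suggests t_N = -4(-3)^(N - 1) + 2^(N + 2).
For the base case N = 1: the formula gives 4 = 4 = t_1.
For the inductive step, assume it holds for an arbitrary i ≥ 1, so t_i = -4(-3)^(i - 1) + 2^(i + 2).
Then t_{i+1} = -3·t_i + 20·2^i = -3·(-4(-3)^(i - 1) + 2^(i + 2)) + 20·2^i = -4(-3)^i + 2^(i + 3) = -4(-3)^((i+1) - 1) + 2^((i+1) + 2),
which is the claimed formula at N = i+1.
By induction, the statement is established for all N ≥ 1.

t_N = -4(-3)^(N - 1) + 2^(N + 2)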